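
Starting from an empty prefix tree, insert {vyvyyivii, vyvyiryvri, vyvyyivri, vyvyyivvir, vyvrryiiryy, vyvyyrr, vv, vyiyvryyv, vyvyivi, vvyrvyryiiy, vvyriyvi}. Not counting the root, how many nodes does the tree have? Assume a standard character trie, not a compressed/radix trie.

For each word, the new-node count is its length minus the longest prefix already in the trie:
  "vyvyyivii" → 9 new (v, y, v, y, y, i, v, i, i)
  "vyvyiryvri" → prefix "vyvy" already present; 6 new (i, r, y, v, r, i)
  "vyvyyivri" → prefix "vyvyyiv" already present; 2 new (r, i)
  "vyvyyivvir" → prefix "vyvyyiv" already present; 3 new (v, i, r)
  "vyvrryiiryy" → prefix "vyv" already present; 8 new (r, r, y, i, i, r, y, y)
  "vyvyyrr" → prefix "vyvyy" already present; 2 new (r, r)
  "vv" → prefix "v" already present; 1 new (v)
  "vyiyvryyv" → prefix "vy" already present; 7 new (i, y, v, r, y, y, v)
  "vyvyivi" → prefix "vyvyi" already present; 2 new (v, i)
  "vvyrvyryiiy" → prefix "vv" already present; 9 new (y, r, v, y, r, y, i, i, y)
  "vvyriyvi" → prefix "vvyr" already present; 4 new (i, y, v, i)
Total nodes = 9 + 6 + 2 + 3 + 8 + 2 + 1 + 7 + 2 + 9 + 4 = 53

53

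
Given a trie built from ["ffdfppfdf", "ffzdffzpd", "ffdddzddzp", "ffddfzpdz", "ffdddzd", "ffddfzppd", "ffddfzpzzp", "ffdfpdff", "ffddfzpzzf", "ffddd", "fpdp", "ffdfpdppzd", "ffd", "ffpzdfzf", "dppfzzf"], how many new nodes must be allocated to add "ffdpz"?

Walking "ffdpz" from the root, the first 3 characters ("ffd") follow existing edges; "p" is the first miss.
So 5 − 3 = 2 new nodes.

2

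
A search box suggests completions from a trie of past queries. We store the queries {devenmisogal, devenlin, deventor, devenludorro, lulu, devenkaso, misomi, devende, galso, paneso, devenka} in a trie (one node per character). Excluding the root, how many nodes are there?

51

For each word, the new-node count is its length minus the longest prefix already in the trie:
  "devenmisogal" → 12 new (d, e, v, e, n, m, i, s, o, g, a, l)
  "devenlin" → prefix "deven" already present; 3 new (l, i, n)
  "deventor" → prefix "deven" already present; 3 new (t, o, r)
  "devenludorro" → prefix "devenl" already present; 6 new (u, d, o, r, r, o)
  "lulu" → 4 new (l, u, l, u)
  "devenkaso" → prefix "deven" already present; 4 new (k, a, s, o)
  "misomi" → 6 new (m, i, s, o, m, i)
  "devende" → prefix "deven" already present; 2 new (d, e)
  "galso" → 5 new (g, a, l, s, o)
  "paneso" → 6 new (p, a, n, e, s, o)
  "devenka" → prefix "devenka" already present; 0 new (none)
Total nodes = 12 + 3 + 3 + 6 + 4 + 4 + 6 + 2 + 5 + 6 + 0 = 51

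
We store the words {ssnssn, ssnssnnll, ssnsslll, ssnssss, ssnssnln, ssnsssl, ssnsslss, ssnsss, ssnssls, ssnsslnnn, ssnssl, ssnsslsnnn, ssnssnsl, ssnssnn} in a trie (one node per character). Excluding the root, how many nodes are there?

27

Count nodes per top-level branch (shared prefixes stored once):
  's'-branch (ssnssl, ssnsslll, ssnsslnnn, ssnssls, ssnsslsnnn, ssnsslss, ssnssn, ssnssnln, ssnssnn, ssnssnnll, ssnssnsl, ssnsss, ssnsssl, ssnssss): 27 nodes
Sum: 27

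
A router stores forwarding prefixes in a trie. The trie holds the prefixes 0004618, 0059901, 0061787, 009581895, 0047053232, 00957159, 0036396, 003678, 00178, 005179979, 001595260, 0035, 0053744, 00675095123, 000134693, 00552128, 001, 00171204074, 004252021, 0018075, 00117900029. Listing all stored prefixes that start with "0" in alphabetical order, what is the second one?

0004618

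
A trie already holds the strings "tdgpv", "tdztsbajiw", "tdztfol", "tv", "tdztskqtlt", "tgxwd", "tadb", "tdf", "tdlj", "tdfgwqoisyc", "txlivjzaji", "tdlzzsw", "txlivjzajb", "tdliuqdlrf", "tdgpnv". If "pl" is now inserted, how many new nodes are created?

2

No existing word starts with "p", so every character of "pl" needs a new node.
2 − 0 = 2 new nodes.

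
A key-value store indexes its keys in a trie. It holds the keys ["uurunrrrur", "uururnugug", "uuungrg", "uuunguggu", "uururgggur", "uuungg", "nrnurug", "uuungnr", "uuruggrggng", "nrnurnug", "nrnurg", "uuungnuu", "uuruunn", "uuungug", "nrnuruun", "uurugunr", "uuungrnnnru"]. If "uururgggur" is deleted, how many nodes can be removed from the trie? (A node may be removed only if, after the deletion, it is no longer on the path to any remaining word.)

A node on "uururgggur"'s path can go only if nothing else ends at it or branches off below it.
The suffix "gggur" (5 nodes) is used only by "uururgggur"; the node for "uurur" still has the child "n", so pruning stops there.
Nodes removed: 5

5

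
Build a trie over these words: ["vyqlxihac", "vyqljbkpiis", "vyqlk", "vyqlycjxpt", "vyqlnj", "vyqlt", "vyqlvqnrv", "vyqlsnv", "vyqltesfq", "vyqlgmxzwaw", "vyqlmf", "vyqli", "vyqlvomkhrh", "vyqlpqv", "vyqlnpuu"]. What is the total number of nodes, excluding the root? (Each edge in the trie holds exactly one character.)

For each word, the new-node count is its length minus the longest prefix already in the trie:
  "vyqlxihac" → 9 new (v, y, q, l, x, i, h, a, c)
  "vyqljbkpiis" → prefix "vyql" already present; 7 new (j, b, k, p, i, i, s)
  "vyqlk" → prefix "vyql" already present; 1 new (k)
  "vyqlycjxpt" → prefix "vyql" already present; 6 new (y, c, j, x, p, t)
  "vyqlnj" → prefix "vyql" already present; 2 new (n, j)
  "vyqlt" → prefix "vyql" already present; 1 new (t)
  "vyqlvqnrv" → prefix "vyql" already present; 5 new (v, q, n, r, v)
  "vyqlsnv" → prefix "vyql" already present; 3 new (s, n, v)
  "vyqltesfq" → prefix "vyqlt" already present; 4 new (e, s, f, q)
  "vyqlgmxzwaw" → prefix "vyql" already present; 7 new (g, m, x, z, w, a, w)
  "vyqlmf" → prefix "vyql" already present; 2 new (m, f)
  "vyqli" → prefix "vyql" already present; 1 new (i)
  "vyqlvomkhrh" → prefix "vyqlv" already present; 6 new (o, m, k, h, r, h)
  "vyqlpqv" → prefix "vyql" already present; 3 new (p, q, v)
  "vyqlnpuu" → prefix "vyqln" already present; 3 new (p, u, u)
Total nodes = 9 + 7 + 1 + 6 + 2 + 1 + 5 + 3 + 4 + 7 + 2 + 1 + 6 + 3 + 3 = 60

60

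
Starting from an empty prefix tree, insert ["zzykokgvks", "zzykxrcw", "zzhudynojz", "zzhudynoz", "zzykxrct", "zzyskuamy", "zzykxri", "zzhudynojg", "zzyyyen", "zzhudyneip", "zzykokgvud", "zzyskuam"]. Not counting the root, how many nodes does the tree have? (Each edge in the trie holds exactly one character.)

41

Trace insertions, counting only characters that open a new branch:
  "zzykokgvks" → 10 new (z, z, y, k, o, k, g, v, k, s)
  "zzykxrcw" → prefix "zzyk" already present; 4 new (x, r, c, w)
  "zzhudynojz" → prefix "zz" already present; 8 new (h, u, d, y, n, o, j, z)
  "zzhudynoz" → prefix "zzhudyno" already present; 1 new (z)
  "zzykxrct" → prefix "zzykxrc" already present; 1 new (t)
  "zzyskuamy" → prefix "zzy" already present; 6 new (s, k, u, a, m, y)
  "zzykxri" → prefix "zzykxr" already present; 1 new (i)
  "zzhudynojg" → prefix "zzhudynoj" already present; 1 new (g)
  "zzyyyen" → prefix "zzy" already present; 4 new (y, y, e, n)
  "zzhudyneip" → prefix "zzhudyn" already present; 3 new (e, i, p)
  "zzykokgvud" → prefix "zzykokgv" already present; 2 new (u, d)
  "zzyskuam" → prefix "zzyskuam" already present; 0 new (none)
Total nodes = 10 + 4 + 8 + 1 + 1 + 6 + 1 + 1 + 4 + 3 + 2 + 0 = 41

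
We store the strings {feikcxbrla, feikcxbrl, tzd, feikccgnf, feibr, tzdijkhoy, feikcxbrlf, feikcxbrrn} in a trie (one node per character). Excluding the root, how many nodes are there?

28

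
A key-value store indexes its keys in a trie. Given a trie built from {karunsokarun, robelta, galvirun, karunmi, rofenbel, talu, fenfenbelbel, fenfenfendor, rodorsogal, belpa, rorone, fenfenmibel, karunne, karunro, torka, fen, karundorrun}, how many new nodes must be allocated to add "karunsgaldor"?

6

"karuns" is already a path in the trie; the remaining "galdor" must be added.
Each of the 6 remaining characters creates one node.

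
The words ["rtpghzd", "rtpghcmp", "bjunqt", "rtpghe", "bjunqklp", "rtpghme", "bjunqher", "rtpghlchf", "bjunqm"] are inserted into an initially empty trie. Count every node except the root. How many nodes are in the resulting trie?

Insert word by word; a character creates a node only if that edge doesn't already exist:
  "rtpghzd" → 7 new (r, t, p, g, h, z, d)
  "rtpghcmp" → prefix "rtpgh" already present; 3 new (c, m, p)
  "bjunqt" → 6 new (b, j, u, n, q, t)
  "rtpghe" → prefix "rtpgh" already present; 1 new (e)
  "bjunqklp" → prefix "bjunq" already present; 3 new (k, l, p)
  "rtpghme" → prefix "rtpgh" already present; 2 new (m, e)
  "bjunqher" → prefix "bjunq" already present; 3 new (h, e, r)
  "rtpghlchf" → prefix "rtpgh" already present; 4 new (l, c, h, f)
  "bjunqm" → prefix "bjunq" already present; 1 new (m)
Total nodes = 7 + 3 + 6 + 1 + 3 + 2 + 3 + 4 + 1 = 30

30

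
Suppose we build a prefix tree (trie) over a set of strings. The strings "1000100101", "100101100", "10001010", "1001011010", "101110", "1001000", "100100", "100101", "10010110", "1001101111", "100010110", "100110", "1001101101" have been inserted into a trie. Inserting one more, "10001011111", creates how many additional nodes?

3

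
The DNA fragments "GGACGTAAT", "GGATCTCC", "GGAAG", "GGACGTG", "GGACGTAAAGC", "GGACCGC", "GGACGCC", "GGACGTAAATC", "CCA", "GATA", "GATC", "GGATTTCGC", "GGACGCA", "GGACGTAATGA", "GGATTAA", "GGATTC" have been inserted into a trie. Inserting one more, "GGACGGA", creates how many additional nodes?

2

"GGACG" is already a path in the trie; the remaining "GA" must be added.
New nodes needed: |"GGACGGA"| − 5 = 7 − 5 = 2.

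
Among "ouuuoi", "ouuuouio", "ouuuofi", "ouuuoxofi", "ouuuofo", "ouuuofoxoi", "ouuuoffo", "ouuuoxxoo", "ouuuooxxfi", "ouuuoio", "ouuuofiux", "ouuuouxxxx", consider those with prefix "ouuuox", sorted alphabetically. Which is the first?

ouuuoxofi

DFS of the "ouuuox" subtree visits, in order: "ouuuoxofi", "ouuuoxxoo"
The 1st is ouuuoxofi.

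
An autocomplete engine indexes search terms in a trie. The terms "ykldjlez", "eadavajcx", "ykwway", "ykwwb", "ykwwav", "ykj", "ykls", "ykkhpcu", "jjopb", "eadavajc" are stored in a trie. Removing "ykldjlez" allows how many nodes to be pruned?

5

A node on "ykldjlez"'s path can go only if nothing else ends at it or branches off below it.
The suffix "djlez" (5 nodes) is used only by "ykldjlez"; the node for "ykl" still has the child "s", so pruning stops there.
Nodes removed: 5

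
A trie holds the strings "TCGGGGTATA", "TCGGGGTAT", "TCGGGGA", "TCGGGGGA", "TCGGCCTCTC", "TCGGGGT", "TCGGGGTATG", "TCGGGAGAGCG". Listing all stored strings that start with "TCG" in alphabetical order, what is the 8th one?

TCGGGGTATG

DFS of the "TCG" subtree visits, in order: "TCGGCCTCTC", "TCGGGAGAGCG", "TCGGGGA", "TCGGGGGA", "TCGGGGT", "TCGGGGTAT", "TCGGGGTATA", "TCGGGGTATG"
Position 8: TCGGGGTATG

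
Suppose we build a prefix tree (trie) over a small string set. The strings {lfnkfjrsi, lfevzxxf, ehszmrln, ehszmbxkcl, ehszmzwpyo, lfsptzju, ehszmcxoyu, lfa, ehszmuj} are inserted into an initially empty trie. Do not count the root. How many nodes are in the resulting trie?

Trace insertions, counting only characters that open a new branch:
  "lfnkfjrsi" → 9 new (l, f, n, k, f, j, r, s, i)
  "lfevzxxf" → prefix "lf" already present; 6 new (e, v, z, x, x, f)
  "ehszmrln" → 8 new (e, h, s, z, m, r, l, n)
  "ehszmbxkcl" → prefix "ehszm" already present; 5 new (b, x, k, c, l)
  "ehszmzwpyo" → prefix "ehszm" already present; 5 new (z, w, p, y, o)
  "lfsptzju" → prefix "lf" already present; 6 new (s, p, t, z, j, u)
  "ehszmcxoyu" → prefix "ehszm" already present; 5 new (c, x, o, y, u)
  "lfa" → prefix "lf" already present; 1 new (a)
  "ehszmuj" → prefix "ehszm" already present; 2 new (u, j)
Total nodes = 9 + 6 + 8 + 5 + 5 + 6 + 5 + 1 + 2 = 47

47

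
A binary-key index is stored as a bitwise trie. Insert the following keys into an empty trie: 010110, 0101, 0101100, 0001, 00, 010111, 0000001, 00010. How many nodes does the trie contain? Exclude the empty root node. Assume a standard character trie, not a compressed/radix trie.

Count nodes per top-level branch (shared prefixes stored once):
  '0'-branch (00, 0000001, 0001, 00010, 0101, 010110, 0101100, 010111): 16 nodes
Sum: 16

16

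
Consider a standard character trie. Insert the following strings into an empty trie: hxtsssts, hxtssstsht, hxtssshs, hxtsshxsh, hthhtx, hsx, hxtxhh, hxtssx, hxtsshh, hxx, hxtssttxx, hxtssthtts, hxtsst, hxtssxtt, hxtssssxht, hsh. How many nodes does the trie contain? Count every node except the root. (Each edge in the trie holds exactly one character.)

44

For each word, the new-node count is its length minus the longest prefix already in the trie:
  "hxtsssts" → 8 new (h, x, t, s, s, s, t, s)
  "hxtssstsht" → prefix "hxtsssts" already present; 2 new (h, t)
  "hxtssshs" → prefix "hxtsss" already present; 2 new (h, s)
  "hxtsshxsh" → prefix "hxtss" already present; 4 new (h, x, s, h)
  "hthhtx" → prefix "h" already present; 5 new (t, h, h, t, x)
  "hsx" → prefix "h" already present; 2 new (s, x)
  "hxtxhh" → prefix "hxt" already present; 3 new (x, h, h)
  "hxtssx" → prefix "hxtss" already present; 1 new (x)
  "hxtsshh" → prefix "hxtssh" already present; 1 new (h)
  "hxx" → prefix "hx" already present; 1 new (x)
  "hxtssttxx" → prefix "hxtss" already present; 4 new (t, t, x, x)
  "hxtssthtts" → prefix "hxtsst" already present; 4 new (h, t, t, s)
  "hxtsst" → prefix "hxtsst" already present; 0 new (none)
  "hxtssxtt" → prefix "hxtssx" already present; 2 new (t, t)
  "hxtssssxht" → prefix "hxtsss" already present; 4 new (s, x, h, t)
  "hsh" → prefix "hs" already present; 1 new (h)
Total nodes = 8 + 2 + 2 + 4 + 5 + 2 + 3 + 1 + 1 + 1 + 4 + 4 + 0 + 2 + 4 + 1 = 44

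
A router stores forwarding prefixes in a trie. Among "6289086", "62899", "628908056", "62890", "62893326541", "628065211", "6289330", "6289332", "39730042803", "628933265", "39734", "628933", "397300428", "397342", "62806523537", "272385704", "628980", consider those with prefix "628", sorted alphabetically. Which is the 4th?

628908056

DFS of the "628" subtree visits, in order: "628065211", "62806523537", "62890", "628908056", "6289086", "628933", "6289330", "6289332", "628933265", "62893326541", "628980", "62899"
Position 4: 628908056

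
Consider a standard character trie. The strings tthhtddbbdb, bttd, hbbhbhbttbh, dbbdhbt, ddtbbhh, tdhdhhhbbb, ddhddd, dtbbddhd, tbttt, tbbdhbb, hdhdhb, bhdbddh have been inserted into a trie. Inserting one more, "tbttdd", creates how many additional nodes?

2

Walking "tbttdd" from the root, the first 4 characters ("tbtt") follow existing edges; "d" is the first miss.
So 6 − 4 = 2 new nodes.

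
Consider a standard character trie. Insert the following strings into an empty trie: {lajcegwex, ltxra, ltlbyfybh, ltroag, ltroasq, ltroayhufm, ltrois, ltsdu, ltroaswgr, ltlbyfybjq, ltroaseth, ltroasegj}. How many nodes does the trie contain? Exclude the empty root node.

46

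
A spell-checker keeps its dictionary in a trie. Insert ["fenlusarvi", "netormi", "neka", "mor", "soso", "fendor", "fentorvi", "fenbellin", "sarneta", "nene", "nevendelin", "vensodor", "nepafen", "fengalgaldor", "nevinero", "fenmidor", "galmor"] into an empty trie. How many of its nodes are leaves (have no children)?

17

A leaf is a node with no children — equivalently, the end of a word that is not a proper prefix of any other stored word.
Those words: "fenbellin", "fendor", "fengalgaldor", "fenlusarvi", "fenmidor", "fentorvi", "galmor", "mor", "neka", "nene", "nepafen", "netormi", "nevendelin", "nevinero", "sarneta", "soso", "vensodor"
Leaf count: 17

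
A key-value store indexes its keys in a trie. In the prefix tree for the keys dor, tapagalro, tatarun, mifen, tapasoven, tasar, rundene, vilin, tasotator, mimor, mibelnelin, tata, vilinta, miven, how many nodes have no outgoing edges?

A leaf is a node with no children — equivalently, the end of a word that is not a proper prefix of any other stored word.
Those words: "dor", "mibelnelin", "mifen", "mimor", "miven", "rundene", "tapagalro", "tapasoven", "tasar", "tasotator", "tatarun", "vilinta"
Leaf count: 12

12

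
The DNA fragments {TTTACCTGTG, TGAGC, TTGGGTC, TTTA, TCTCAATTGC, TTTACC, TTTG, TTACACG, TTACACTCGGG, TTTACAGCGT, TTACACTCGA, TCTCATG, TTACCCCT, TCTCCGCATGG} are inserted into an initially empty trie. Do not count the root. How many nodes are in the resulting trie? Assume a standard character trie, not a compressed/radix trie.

58

Insert word by word; a character creates a node only if that edge doesn't already exist:
  "TTTACCTGTG" → 10 new (T, T, T, A, C, C, T, G, T, G)
  "TGAGC" → prefix "T" already present; 4 new (G, A, G, C)
  "TTGGGTC" → prefix "TT" already present; 5 new (G, G, G, T, C)
  "TTTA" → prefix "TTTA" already present; 0 new (none)
  "TCTCAATTGC" → prefix "T" already present; 9 new (C, T, C, A, A, T, T, G, C)
  "TTTACC" → prefix "TTTACC" already present; 0 new (none)
  "TTTG" → prefix "TTT" already present; 1 new (G)
  "TTACACG" → prefix "TT" already present; 5 new (A, C, A, C, G)
  "TTACACTCGGG" → prefix "TTACAC" already present; 5 new (T, C, G, G, G)
  "TTTACAGCGT" → prefix "TTTAC" already present; 5 new (A, G, C, G, T)
  "TTACACTCGA" → prefix "TTACACTCG" already present; 1 new (A)
  "TCTCATG" → prefix "TCTCA" already present; 2 new (T, G)
  "TTACCCCT" → prefix "TTAC" already present; 4 new (C, C, C, T)
  "TCTCCGCATGG" → prefix "TCTC" already present; 7 new (C, G, C, A, T, G, G)
Total nodes = 10 + 4 + 5 + 0 + 9 + 0 + 1 + 5 + 5 + 5 + 1 + 2 + 4 + 7 = 58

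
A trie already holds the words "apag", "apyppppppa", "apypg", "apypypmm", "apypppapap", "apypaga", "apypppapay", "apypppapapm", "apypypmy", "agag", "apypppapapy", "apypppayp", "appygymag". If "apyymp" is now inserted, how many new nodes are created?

"apy" is already a path in the trie; the remaining "ymp" must be added.
Each of the 3 remaining characters creates one node.

3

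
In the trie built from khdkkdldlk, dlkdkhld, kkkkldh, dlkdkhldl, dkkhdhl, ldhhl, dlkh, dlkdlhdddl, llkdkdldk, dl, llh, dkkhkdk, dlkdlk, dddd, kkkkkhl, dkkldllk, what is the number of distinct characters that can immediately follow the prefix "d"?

Walk "d" from the root, arriving at one node.
Characters that immediately follow "d" among the stored strings: {d, k, l}.
That node has 3 child edges.

3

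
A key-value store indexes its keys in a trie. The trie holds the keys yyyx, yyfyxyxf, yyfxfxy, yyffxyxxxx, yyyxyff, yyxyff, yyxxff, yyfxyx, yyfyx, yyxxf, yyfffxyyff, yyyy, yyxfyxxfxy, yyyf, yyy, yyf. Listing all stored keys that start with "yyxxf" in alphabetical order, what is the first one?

yyxxf

Words with prefix "yyxxf", in lexicographic order: "yyxxf", "yyxxff"
The 1st is yyxxf.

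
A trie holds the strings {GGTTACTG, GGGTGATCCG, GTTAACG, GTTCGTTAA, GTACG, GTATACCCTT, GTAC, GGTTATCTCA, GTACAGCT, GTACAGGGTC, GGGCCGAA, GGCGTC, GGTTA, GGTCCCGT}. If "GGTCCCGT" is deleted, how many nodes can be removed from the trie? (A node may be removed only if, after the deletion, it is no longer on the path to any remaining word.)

5

After clearing the end-marker at "GGTCCCGT", prune upward until reaching a node still needed by another word.
The suffix "CCCGT" (5 nodes) is used only by "GGTCCCGT"; the node for "GGT" still has the child "T", so pruning stops there.
Nodes removed: 5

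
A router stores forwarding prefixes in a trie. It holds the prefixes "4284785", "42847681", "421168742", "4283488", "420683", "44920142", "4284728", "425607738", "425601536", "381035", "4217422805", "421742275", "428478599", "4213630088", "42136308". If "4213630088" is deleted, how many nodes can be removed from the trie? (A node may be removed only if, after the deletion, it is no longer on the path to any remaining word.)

3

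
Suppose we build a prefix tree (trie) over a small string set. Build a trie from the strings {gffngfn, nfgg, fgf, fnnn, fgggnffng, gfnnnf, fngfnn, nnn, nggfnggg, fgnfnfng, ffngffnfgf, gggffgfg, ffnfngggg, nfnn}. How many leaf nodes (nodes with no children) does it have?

14

A leaf is a node with no children — equivalently, the end of a word that is not a proper prefix of any other stored word.
Those words: "ffnfngggg", "ffngffnfgf", "fgf", "fgggnffng", "fgnfnfng", "fngfnn", "fnnn", "gffngfn", "gfnnnf", "gggffgfg", "nfgg", "nfnn", "nggfnggg", "nnn"
Leaf count: 14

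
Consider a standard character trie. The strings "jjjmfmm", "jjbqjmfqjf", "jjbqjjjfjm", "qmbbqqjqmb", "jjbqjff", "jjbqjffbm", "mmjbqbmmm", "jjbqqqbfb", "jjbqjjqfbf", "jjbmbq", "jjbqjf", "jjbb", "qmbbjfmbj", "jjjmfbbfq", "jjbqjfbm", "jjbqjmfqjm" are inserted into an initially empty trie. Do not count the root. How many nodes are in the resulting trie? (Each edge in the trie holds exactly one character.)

Count nodes per top-level branch (shared prefixes stored once):
  'j'-branch (jjbb, jjbmbq, jjbqjf, jjbqjfbm, jjbqjff, jjbqjffbm, jjbqjjjfjm, jjbqjjqfbf, jjbqjmfqjf, jjbqjmfqjm, jjbqqqbfb, jjjmfbbfq, jjjmfmm): 44 nodes
  'm'-branch (mmjbqbmmm): 9 nodes
  'q'-branch (qmbbjfmbj, qmbbqqjqmb): 15 nodes
Sum: 68

68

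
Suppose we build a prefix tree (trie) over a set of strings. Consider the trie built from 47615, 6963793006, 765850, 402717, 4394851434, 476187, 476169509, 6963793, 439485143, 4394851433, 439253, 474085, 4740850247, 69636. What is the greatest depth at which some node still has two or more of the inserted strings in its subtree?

Look for the deepest trie node that still has at least two words in its subtree.
e.g. "439485143" and "4394851433" share the prefix "439485143" of length 9; no pair shares a longer one.
Longest shared-prefix length: 9

9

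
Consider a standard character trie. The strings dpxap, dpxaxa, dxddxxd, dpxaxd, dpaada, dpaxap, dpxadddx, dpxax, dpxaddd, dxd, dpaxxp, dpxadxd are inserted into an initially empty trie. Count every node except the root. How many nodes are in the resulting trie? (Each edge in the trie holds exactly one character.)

29

Trie structure (* marks end of a word):
(root)
└─ d
   ├─ p
   │  ├─ a
   │  │  ├─ a
   │  │  │  └─ d
   │  │  │     └─ a *
   │  │  └─ x
   │  │     ├─ a
   │  │     │  └─ p *
   │  │     └─ x
   │  │        └─ p *
   │  └─ x
   │     └─ a
   │        ├─ d
   │        │  ├─ d
   │        │  │  └─ d *
   │        │  │     └─ x *
   │        │  └─ x
   │        │     └─ d *
   │        ├─ p *
   │        └─ x *
   │           ├─ a *
   │           └─ d *
   └─ x
      └─ d *
         └─ d
            └─ x
               └─ x
                  └─ d *
Counting every labelled node above: 29.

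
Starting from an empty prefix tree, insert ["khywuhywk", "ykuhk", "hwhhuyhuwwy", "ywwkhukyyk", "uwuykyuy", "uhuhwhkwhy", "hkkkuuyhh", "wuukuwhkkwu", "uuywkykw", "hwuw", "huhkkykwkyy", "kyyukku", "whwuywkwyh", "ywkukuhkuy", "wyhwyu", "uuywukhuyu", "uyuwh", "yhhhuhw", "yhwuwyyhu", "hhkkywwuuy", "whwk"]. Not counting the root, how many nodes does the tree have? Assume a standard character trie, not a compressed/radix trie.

150

For each word, the new-node count is its length minus the longest prefix already in the trie:
  "khywuhywk" → 9 new (k, h, y, w, u, h, y, w, k)
  "ykuhk" → 5 new (y, k, u, h, k)
  "hwhhuyhuwwy" → 11 new (h, w, h, h, u, y, h, u, w, w, y)
  "ywwkhukyyk" → prefix "y" already present; 9 new (w, w, k, h, u, k, y, y, k)
  "uwuykyuy" → 8 new (u, w, u, y, k, y, u, y)
  "uhuhwhkwhy" → prefix "u" already present; 9 new (h, u, h, w, h, k, w, h, y)
  "hkkkuuyhh" → prefix "h" already present; 8 new (k, k, k, u, u, y, h, h)
  "wuukuwhkkwu" → 11 new (w, u, u, k, u, w, h, k, k, w, u)
  "uuywkykw" → prefix "u" already present; 7 new (u, y, w, k, y, k, w)
  "hwuw" → prefix "hw" already present; 2 new (u, w)
  "huhkkykwkyy" → prefix "h" already present; 10 new (u, h, k, k, y, k, w, k, y, y)
  "kyyukku" → prefix "k" already present; 6 new (y, y, u, k, k, u)
  "whwuywkwyh" → prefix "w" already present; 9 new (h, w, u, y, w, k, w, y, h)
  "ywkukuhkuy" → prefix "yw" already present; 8 new (k, u, k, u, h, k, u, y)
  "wyhwyu" → prefix "w" already present; 5 new (y, h, w, y, u)
  "uuywukhuyu" → prefix "uuyw" already present; 6 new (u, k, h, u, y, u)
  "uyuwh" → prefix "u" already present; 4 new (y, u, w, h)
  "yhhhuhw" → prefix "y" already present; 6 new (h, h, h, u, h, w)
  "yhwuwyyhu" → prefix "yh" already present; 7 new (w, u, w, y, y, h, u)
  "hhkkywwuuy" → prefix "h" already present; 9 new (h, k, k, y, w, w, u, u, y)
  "whwk" → prefix "whw" already present; 1 new (k)
Total nodes = 9 + 5 + 11 + 9 + 8 + 9 + 8 + 11 + 7 + 2 + 10 + 6 + 9 + 8 + 5 + 6 + 4 + 6 + 7 + 9 + 1 = 150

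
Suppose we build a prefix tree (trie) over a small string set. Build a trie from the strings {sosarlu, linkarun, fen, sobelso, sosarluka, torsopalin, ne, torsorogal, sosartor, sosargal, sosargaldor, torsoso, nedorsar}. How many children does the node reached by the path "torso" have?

3

The children of the "torso" node are the distinct next characters among strings starting with "torso".
Characters that immediately follow "torso" among the stored strings: {p, r, s}.
That node has 3 child edges.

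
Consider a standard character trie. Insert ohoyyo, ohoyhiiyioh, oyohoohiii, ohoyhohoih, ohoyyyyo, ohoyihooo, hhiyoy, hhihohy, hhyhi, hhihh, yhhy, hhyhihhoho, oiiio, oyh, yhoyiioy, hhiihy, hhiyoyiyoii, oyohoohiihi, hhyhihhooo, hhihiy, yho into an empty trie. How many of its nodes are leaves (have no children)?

18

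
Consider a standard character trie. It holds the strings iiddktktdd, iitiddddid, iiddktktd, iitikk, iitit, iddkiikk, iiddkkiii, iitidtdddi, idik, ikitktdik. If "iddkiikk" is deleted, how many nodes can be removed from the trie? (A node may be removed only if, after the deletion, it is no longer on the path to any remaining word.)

Walk "iddkiikk" from the leaf back toward the root, removing each node that no remaining word uses.
The suffix "dkiikk" (6 nodes) is used only by "iddkiikk"; the node for "id" still has the child "i", so pruning stops there.
Nodes removed: 6

6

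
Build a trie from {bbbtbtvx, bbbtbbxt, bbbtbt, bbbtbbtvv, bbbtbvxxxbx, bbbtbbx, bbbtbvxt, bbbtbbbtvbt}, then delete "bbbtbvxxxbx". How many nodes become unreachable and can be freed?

Walk "bbbtbvxxxbx" from the leaf back toward the root, removing each node that no remaining word uses.
The suffix "xxbx" (4 nodes) is used only by "bbbtbvxxxbx"; the node for "bbbtbvx" still has the child "t", so pruning stops there.
Nodes removed: 4

4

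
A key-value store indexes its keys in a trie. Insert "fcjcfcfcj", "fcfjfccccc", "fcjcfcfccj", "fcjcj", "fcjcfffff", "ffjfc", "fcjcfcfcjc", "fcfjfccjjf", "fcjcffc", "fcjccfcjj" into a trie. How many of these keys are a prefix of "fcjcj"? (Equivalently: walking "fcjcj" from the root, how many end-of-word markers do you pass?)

1

Walk "fcjcj" from the root; an end-of-word marker is hit whenever a stored word is a prefix of "fcjcj".
Prefixes of the query that are stored words: "fcjcj"
Count: 1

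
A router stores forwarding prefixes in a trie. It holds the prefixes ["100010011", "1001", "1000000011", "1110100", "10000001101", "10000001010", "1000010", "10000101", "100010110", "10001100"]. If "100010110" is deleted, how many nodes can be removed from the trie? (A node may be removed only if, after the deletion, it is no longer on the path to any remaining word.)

Walk "100010110" from the leaf back toward the root, removing each node that no remaining word uses.
The suffix "110" (3 nodes) is used only by "100010110"; the node for "100010" still has the child "0", so pruning stops there.
Nodes removed: 3

3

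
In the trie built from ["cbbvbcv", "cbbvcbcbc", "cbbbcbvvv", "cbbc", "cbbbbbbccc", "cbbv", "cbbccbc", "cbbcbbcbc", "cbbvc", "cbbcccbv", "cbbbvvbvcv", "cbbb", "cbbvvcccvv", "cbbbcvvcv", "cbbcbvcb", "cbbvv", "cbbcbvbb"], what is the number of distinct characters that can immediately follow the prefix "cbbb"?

The children of the "cbbb" node are the distinct next characters among strings starting with "cbbb".
Characters that immediately follow "cbbb" among the stored strings: {b, c, v}.
That node has 3 child edges.

3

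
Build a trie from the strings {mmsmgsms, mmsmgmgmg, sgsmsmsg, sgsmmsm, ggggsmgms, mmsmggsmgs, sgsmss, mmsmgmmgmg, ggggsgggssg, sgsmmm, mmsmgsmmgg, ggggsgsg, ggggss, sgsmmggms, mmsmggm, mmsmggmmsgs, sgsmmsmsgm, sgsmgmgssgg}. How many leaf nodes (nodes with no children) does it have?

A leaf is a node with no children — equivalently, the end of a word that is not a proper prefix of any other stored word.
Those words: "ggggsgggssg", "ggggsgsg", "ggggsmgms", "ggggss", "mmsmggmmsgs", "mmsmggsmgs", "mmsmgmgmg", "mmsmgmmgmg", "mmsmgsmmgg", "mmsmgsms", "sgsmgmgssgg", "sgsmmggms", "sgsmmm", "sgsmmsmsgm", "sgsmsmsg", "sgsmss"
Leaf count: 16

16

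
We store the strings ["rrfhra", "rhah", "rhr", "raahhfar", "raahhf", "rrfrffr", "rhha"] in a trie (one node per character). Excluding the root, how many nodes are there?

Count nodes per top-level branch (shared prefixes stored once):
  'r'-branch (raahhf, raahhfar, rhah, rhha, rhr, rrfhra, rrfrffr): 23 nodes
Sum: 23

23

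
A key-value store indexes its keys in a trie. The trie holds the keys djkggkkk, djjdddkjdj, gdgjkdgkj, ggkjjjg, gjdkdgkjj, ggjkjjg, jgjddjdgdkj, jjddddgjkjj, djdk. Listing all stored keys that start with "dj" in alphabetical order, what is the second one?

Words with prefix "dj", in lexicographic order: "djdk", "djjdddkjdj", "djkggkkk"
Position 2: djjdddkjdj

djjdddkjdj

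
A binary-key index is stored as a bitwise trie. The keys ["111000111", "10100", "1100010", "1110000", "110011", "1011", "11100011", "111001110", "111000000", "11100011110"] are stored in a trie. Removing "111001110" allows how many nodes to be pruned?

After clearing the end-marker at "111001110", prune upward until reaching a node still needed by another word.
The suffix "1110" (4 nodes) is used only by "111001110"; the node for "11100" still has the child "0", so pruning stops there.
Nodes removed: 4

4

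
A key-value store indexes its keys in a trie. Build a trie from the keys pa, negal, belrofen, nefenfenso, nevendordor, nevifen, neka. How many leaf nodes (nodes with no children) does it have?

7

Leaves are exactly the stored words that no other stored word extends.
Those words: "belrofen", "nefenfenso", "negal", "neka", "nevendordor", "nevifen", "pa"
Leaf count: 7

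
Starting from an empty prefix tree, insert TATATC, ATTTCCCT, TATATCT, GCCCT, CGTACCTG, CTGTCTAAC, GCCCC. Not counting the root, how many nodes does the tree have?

Trie structure (* marks end of a word):
(root)
├─ A
│  └─ T
│     └─ T
│        └─ T
│           └─ C
│              └─ C
│                 └─ C
│                    └─ T *
├─ C
│  ├─ G
│  │  └─ T
│  │     └─ A
│  │        └─ C
│  │           └─ C
│  │              └─ T
│  │                 └─ G *
│  └─ T
│     └─ G
│        └─ T
│           └─ C
│              └─ T
│                 └─ A
│                    └─ A
│                       └─ C *
├─ G
│  └─ C
│     └─ C
│        └─ C
│           ├─ C *
│           └─ T *
└─ T
   └─ A
      └─ T
         └─ A
            └─ T
               └─ C *
                  └─ T *
Counting every labelled node above: 37.

37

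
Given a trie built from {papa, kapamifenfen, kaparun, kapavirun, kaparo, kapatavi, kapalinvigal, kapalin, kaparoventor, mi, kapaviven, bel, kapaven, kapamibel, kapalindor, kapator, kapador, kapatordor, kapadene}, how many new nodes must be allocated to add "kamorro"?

Walking "kamorro" from the root, the first 2 characters ("ka") follow existing edges; "m" is the first miss.
So 7 − 2 = 5 new nodes.

5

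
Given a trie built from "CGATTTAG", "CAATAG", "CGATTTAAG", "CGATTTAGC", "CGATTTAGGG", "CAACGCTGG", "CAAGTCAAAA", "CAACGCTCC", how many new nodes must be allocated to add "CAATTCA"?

3

"CAAT" is already a path in the trie; the remaining "TCA" must be added.
New nodes needed: |"CAATTCA"| − 4 = 7 − 4 = 3.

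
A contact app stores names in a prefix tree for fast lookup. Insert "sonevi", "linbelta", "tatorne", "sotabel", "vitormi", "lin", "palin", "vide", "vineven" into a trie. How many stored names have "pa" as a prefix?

1

Traverse to the node for "pa", then collect every word in that subtree.
Words under "pa": palin
Count: 1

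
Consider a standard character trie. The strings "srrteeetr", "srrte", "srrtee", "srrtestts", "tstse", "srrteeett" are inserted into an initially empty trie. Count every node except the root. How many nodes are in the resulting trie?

19

Trie structure (* marks end of a word):
(root)
├─ s
│  └─ r
│     └─ r
│        └─ t
│           └─ e *
│              ├─ e *
│              │  └─ e
│              │     └─ t
│              │        ├─ r *
│              │        └─ t *
│              └─ s
│                 └─ t
│                    └─ t
│                       └─ s *
└─ t
   └─ s
      └─ t
         └─ s
            └─ e *
Counting every labelled node above: 19.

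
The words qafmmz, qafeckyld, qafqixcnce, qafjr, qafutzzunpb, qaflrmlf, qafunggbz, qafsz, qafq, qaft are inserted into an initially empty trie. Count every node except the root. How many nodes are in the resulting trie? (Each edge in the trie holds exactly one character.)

42

Count nodes per top-level branch (shared prefixes stored once):
  'q'-branch (qafeckyld, qafjr, qaflrmlf, qafmmz, qafq, qafqixcnce, qafsz, qaft, qafunggbz, qafutzzunpb): 42 nodes
Sum: 42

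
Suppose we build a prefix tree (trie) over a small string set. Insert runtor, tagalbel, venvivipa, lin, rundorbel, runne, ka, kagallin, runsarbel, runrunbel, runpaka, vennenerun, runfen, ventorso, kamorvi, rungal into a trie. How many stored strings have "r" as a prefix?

8

Traverse to the node for "r", then collect every word in that subtree.
Matches: "rundorbel", "runfen", "rungal", "runne", "runpaka", "runrunbel", "runsarbel", "runtor"
Count: 8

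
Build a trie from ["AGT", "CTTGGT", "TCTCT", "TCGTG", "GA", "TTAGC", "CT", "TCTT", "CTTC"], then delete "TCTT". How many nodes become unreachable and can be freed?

A node on "TCTT"'s path can go only if nothing else ends at it or branches off below it.
The suffix "T" (1 node) is used only by "TCTT"; the node for "TCT" still has the child "C", so pruning stops there.
Nodes removed: 1

1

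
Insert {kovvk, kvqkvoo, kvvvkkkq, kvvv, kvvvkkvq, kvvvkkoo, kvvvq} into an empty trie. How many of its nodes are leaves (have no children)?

6

Leaves are exactly the stored words that no other stored word extends.
Those words: "kovvk", "kvqkvoo", "kvvvkkkq", "kvvvkkoo", "kvvvkkvq", "kvvvq"
Leaf count: 6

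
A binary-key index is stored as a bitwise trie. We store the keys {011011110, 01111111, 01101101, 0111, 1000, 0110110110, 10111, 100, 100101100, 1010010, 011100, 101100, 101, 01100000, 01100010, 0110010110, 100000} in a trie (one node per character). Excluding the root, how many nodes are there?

52

Insert word by word; a character creates a node only if that edge doesn't already exist:
  "011011110" → 9 new (0, 1, 1, 0, 1, 1, 1, 1, 0)
  "01111111" → prefix "011" already present; 5 new (1, 1, 1, 1, 1)
  "01101101" → prefix "011011" already present; 2 new (0, 1)
  "0111" → prefix "0111" already present; 0 new (none)
  "1000" → 4 new (1, 0, 0, 0)
  "0110110110" → prefix "01101101" already present; 2 new (1, 0)
  "10111" → prefix "10" already present; 3 new (1, 1, 1)
  "100" → prefix "100" already present; 0 new (none)
  "100101100" → prefix "100" already present; 6 new (1, 0, 1, 1, 0, 0)
  "1010010" → prefix "101" already present; 4 new (0, 0, 1, 0)
  "011100" → prefix "0111" already present; 2 new (0, 0)
  "101100" → prefix "1011" already present; 2 new (0, 0)
  "101" → prefix "101" already present; 0 new (none)
  "01100000" → prefix "0110" already present; 4 new (0, 0, 0, 0)
  "01100010" → prefix "011000" already present; 2 new (1, 0)
  "0110010110" → prefix "01100" already present; 5 new (1, 0, 1, 1, 0)
  "100000" → prefix "1000" already present; 2 new (0, 0)
Total nodes = 9 + 5 + 2 + 0 + 4 + 2 + 3 + 0 + 6 + 4 + 2 + 2 + 0 + 4 + 2 + 5 + 2 = 52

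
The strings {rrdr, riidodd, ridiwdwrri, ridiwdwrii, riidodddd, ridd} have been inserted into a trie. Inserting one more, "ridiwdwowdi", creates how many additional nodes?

The longest prefix of "ridiwdwowdi" already in the trie is "ridiwdw" (length 7).
So 11 − 7 = 4 new nodes.

4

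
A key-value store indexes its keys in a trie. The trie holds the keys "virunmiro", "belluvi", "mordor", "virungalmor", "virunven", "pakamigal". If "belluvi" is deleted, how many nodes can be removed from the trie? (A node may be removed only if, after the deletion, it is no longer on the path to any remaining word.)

After clearing the end-marker at "belluvi", prune upward until reaching a node still needed by another word.
No other word shares any prefix with "belluvi", so all 7 of its nodes go.
Nodes removed: 7

7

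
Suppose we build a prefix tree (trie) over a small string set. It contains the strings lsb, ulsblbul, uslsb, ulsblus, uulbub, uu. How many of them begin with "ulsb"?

Traverse to the node for "ulsb", then collect every word in that subtree.
Words under "ulsb": ulsblbul, ulsblus
Count: 2

2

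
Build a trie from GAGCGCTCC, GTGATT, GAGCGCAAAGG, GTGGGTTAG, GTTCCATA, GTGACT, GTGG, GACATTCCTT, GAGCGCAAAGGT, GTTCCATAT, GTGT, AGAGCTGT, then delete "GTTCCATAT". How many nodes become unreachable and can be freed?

1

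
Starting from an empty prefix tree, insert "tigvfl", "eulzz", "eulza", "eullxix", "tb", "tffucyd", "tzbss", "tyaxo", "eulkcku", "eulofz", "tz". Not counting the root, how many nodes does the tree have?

Count nodes per top-level branch (shared prefixes stored once):
  'e'-branch (eulkcku, eullxix, eulofz, eulza, eulzz): 17 nodes
  't'-branch (tb, tffucyd, tigvfl, tyaxo, tz, tzbss): 21 nodes
Sum: 38

38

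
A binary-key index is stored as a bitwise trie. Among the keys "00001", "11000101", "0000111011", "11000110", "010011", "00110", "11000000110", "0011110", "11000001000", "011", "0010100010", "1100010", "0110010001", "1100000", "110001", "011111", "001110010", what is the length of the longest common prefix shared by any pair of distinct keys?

7

Look for the deepest trie node that still has at least two words in its subtree.
"1100000" and "11000000110" agree on "1100000" (7 characters) before diverging; nothing deeper is shared.
Longest shared-prefix length: 7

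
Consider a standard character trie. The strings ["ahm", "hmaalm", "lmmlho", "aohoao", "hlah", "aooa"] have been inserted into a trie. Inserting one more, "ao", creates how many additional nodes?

"ao" is already a full path in the trie; only an end-marker is added.
No new nodes are needed: 0.

0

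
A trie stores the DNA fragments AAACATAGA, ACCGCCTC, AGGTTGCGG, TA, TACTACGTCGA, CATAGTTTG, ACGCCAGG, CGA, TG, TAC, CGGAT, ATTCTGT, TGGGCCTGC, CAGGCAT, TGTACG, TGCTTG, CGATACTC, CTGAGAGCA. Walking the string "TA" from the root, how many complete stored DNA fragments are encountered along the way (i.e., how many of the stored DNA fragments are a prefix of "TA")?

1

Walk "TA" from the root; an end-of-word marker is hit whenever a stored word is a prefix of "TA".
Prefixes of the query that are stored words: "TA"
Count: 1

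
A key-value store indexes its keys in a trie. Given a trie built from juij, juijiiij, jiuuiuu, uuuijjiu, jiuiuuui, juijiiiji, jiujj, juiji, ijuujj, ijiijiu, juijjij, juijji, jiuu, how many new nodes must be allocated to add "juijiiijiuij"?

3

"juijiiiji" is already a path in the trie; the remaining "uij" must be added.
Each of the 3 remaining characters creates one node.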